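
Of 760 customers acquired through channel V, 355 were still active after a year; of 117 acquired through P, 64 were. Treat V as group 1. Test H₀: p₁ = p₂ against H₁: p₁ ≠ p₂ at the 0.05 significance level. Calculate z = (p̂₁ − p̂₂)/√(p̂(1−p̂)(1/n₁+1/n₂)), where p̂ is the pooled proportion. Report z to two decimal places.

z = -1.61

p̂₁ = 355/760 ≈ 0.4671, p̂₂ = 64/117 ≈ 0.5470.
Pooled p̂ = (355+64)/(760+117) = 419/877 = 0.4778.
SE = √(0.249506 × 0.0098628) = 0.0496.
z = (0.4671 − 0.5470)/0.0496 = -0.0799/0.0496 = -1.61.
p-value = 2·P(Z > 1.611) ≈ 0.1072. With α = 0.05, fail to reject H₀.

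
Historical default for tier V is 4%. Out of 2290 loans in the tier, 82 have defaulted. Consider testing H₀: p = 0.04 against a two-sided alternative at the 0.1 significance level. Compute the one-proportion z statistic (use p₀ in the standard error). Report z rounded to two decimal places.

p̂ = 82/2290 = 0.0358.
Standard error under H₀: √(0.04×0.96/2290) = 0.0041.
z = (0.0358 − 0.04)/0.0041 = -0.0042/0.0041 = -1.02.
Two-sided p-value ≈ 2·Φ(−1.024) = 0.3060, so at α = 0.1 we fail to reject H₀.

z = -1.02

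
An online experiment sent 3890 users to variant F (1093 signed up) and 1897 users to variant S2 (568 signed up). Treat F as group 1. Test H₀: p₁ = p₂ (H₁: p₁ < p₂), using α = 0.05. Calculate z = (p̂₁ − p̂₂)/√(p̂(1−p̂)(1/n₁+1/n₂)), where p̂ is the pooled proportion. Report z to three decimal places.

p̂₁ = 1093/3890 ≈ 0.280977, p̂₂ = 568/1897 ≈ 0.299420.
Pooled p̂ = (1093+568)/(3890+1897) = 1661/5787 = 0.287023.
SE = √(p̂(1−p̂)(1/n₁+1/n₂)) = √(0.287023·0.712977·0.000784218) = √(0.000160483) = 0.012668.
z = (0.280977 − 0.299420)/0.012668 = -0.018443/0.012668 = -1.456.
p-value = P(Z < -1.456) ≈ 0.0727; since p > α = 0.05, fail to reject H₀.

z = -1.456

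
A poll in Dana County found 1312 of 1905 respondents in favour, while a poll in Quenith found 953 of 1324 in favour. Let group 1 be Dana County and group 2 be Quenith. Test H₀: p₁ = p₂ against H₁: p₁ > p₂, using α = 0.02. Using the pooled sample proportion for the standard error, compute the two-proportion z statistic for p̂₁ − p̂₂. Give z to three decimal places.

z = -1.898

p̂₁ = 1312/1905 = 0.688714, p̂₂ = 953/1324 = 0.719789.
Pooled p̂ = (1312+953)/(1905+1324) = 2265/3229 = 0.701456.
SE = √(0.209416 × 0.00128022) = 0.016374.
z = (0.688714 − 0.719789)/0.016374 = -0.031075/0.016374 = -1.898.
p-value = P(Z > -1.898) ≈ 0.9711; since p > α = 0.02, fail to reject H₀.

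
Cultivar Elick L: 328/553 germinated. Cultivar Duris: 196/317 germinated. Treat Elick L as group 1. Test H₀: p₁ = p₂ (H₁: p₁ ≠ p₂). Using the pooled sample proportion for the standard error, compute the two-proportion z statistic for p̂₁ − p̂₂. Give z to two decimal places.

z = -0.73

p̂₁ = 328/553 ≈ 0.5931, p̂₂ = 196/317 ≈ 0.6183.
Pooled p̂ = (328+196)/(553+317) = 524/870 = 0.6023.
SE = √(0.239535 × 0.00496289) = 0.0345.
z = (0.5931 − 0.6183)/0.0345 = -0.0252/0.0345 = -0.73.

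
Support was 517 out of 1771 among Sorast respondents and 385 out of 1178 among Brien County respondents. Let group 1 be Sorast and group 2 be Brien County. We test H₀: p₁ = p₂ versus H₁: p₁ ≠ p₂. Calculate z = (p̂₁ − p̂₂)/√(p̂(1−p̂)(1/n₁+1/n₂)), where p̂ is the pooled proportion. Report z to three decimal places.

p̂₁ = 517/1771 ≈ 0.29193, p̂₂ = 385/1178 ≈ 0.32683.
Pooled p̂ = (517+385)/(1771+1178) = 902/2949 = 0.30587.
SE = √(p̂(1−p̂)(1/n₁+1/n₂)) = √(0.30587·0.69413·0.00141355) = √(0.000300114) = 0.01732.
z = (0.29193 − 0.32683)/0.01732 = -0.03490/0.01732 = -2.015.

z = -2.015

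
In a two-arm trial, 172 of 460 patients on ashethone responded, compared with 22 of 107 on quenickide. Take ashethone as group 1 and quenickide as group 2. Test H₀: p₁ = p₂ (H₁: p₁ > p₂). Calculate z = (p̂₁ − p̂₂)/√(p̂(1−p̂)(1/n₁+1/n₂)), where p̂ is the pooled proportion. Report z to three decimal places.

z = 3.305

p̂₁ = 172/460 = 0.37391, p̂₂ = 22/107 = 0.20561.
Pooled p̂ = (172+22)/(460+107) = 194/567 = 0.34215.
SE = √(0.225084 × 0.0115197) = 0.05092.
z = (0.37391 − 0.20561)/0.05092 = 0.16830/0.05092 = 3.305.
p-value = P(Z > 3.305) ≈ 0.0005.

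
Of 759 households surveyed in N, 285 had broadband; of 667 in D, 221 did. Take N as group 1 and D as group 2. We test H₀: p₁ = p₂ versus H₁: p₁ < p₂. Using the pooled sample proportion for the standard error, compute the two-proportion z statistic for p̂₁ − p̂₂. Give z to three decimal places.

z = 1.739

p̂₁ = 285/759 = 0.37549, p̂₂ = 221/667 = 0.33133.
Pooled p̂ = (285+221)/(759+667) = 506/1426 = 0.35484.
SE = √(p̂(1−p̂)(1/n₁+1/n₂)) = √(0.35484·0.64516·0.00281677) = √(0.000644839) = 0.02539.
z = (0.37549 − 0.33133)/0.02539 = 0.04416/0.02539 = 1.739.
p-value = P(Z < 1.739) ≈ 0.9590.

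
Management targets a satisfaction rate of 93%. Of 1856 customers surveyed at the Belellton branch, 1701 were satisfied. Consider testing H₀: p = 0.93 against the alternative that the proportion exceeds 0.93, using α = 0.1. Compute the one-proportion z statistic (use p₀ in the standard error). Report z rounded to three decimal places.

p̂ = 1701/1856 ≈ 0.91649.
Under H₀, SE = √(0.93·0.07/1856) = √(3.50754e-05) = 0.00592.
z = (0.91649 − 0.93)/0.00592 = -0.01351/0.00592 = -2.282.
p-value = P(Z > -2.282) ≈ 0.9887. With α = 0.1, fail to reject H₀.

z = -2.282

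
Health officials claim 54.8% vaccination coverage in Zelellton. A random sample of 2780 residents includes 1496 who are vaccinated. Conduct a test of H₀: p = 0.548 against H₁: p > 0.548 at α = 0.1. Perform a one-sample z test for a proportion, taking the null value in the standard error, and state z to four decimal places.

z = -1.0457

p̂ = 1496/2780 = 0.5381295.
Under H₀, SE = √(0.548·0.452/2780) = √(8.90993e-05) = 0.0094392.
z = (0.5381295 − 0.548)/0.0094392 = -0.0098705/0.0094392 = -1.0457.
p-value = P(Z > -1.046) ≈ 0.8521. With α = 0.1, fail to reject H₀.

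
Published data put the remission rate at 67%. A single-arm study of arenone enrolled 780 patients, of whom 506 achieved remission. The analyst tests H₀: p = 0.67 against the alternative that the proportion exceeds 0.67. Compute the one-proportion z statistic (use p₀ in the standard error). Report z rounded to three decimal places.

p̂ = 506/780 ≈ 0.64872.
Standard error under H₀: √(0.67×0.33/780) = 0.01684.
z = (0.64872 − 0.67)/0.01684 = -0.02128/0.01684 = -1.264.

z = -1.264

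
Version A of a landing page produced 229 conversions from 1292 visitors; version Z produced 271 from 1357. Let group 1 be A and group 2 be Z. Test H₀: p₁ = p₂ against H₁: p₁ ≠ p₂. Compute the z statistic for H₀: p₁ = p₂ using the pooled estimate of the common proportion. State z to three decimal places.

p̂₁ = 229/1292 ≈ 0.17724, p̂₂ = 271/1357 ≈ 0.19971.
Pooled p̂ = (229+271)/(1292+1357) = 500/2649 = 0.18875.
SE = √(p̂(1−p̂)(1/n₁+1/n₂)) = √(0.18875·0.81125·0.00151091) = √(0.000231357) = 0.01521.
z = (0.17724 − 0.19971)/0.01521 = -0.02247/0.01521 = -1.477.

z = -1.477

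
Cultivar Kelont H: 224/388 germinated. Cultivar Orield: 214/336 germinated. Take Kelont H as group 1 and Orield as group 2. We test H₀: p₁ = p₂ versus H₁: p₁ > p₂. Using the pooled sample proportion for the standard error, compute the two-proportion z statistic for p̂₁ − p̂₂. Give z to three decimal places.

z = -1.636

p̂₁ = 224/388 ≈ 0.577320, p̂₂ = 214/336 ≈ 0.636905.
Pooled p̂ = (224+214)/(388+336) = 438/724 = 0.604972.
SE = √(p̂(1−p̂)(1/n₁+1/n₂)) = √(0.604972·0.395028·0.00555351) = √(0.00132718) = 0.036431.
z = (0.577320 − 0.636905)/0.036431 = -0.059585/0.036431 = -1.636.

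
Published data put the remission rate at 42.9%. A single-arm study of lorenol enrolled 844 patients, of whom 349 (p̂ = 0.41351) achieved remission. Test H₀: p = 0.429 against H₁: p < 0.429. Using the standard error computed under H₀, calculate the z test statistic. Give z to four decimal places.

z = -0.9094

p̂ = 349/844 = 0.413507.
Under H₀, SE = √(0.429·0.571/844) = √(0.000290236) = 0.017036.
z = (0.413507 − 0.429)/0.017036 = -0.015493/0.017036 = -0.9094.
p-value = P(Z < -0.909) ≈ 0.1816.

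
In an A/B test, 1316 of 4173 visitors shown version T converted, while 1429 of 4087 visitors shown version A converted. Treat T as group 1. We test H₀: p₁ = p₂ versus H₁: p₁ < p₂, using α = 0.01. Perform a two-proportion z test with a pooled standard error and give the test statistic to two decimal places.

z = -3.31

p̂₁ = 1316/4173 ≈ 0.31536, p̂₂ = 1429/4087 ≈ 0.34965.
Pooled p̂ = (1316+1429)/(4173+4087) = 2745/8260 = 0.33232.
SE = √(0.221885 × 0.000484314) = 0.01037.
z = (0.31536 − 0.34965)/0.01037 = -0.03429/0.01037 = -3.31.
p-value = P(Z < -3.307) ≈ 0.0005, so at α = 0.01 we reject H₀.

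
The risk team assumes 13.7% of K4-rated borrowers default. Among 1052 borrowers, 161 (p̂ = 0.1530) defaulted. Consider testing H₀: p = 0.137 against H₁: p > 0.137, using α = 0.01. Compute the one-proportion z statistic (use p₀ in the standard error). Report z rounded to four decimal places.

p̂ = 161/1052 ≈ 0.1530418.
Standard error under H₀: √(0.137×0.863/1052) = 0.0106013.
z = (0.1530418 − 0.137)/0.0106013 = 0.0160418/0.0106013 = 1.5132.
p-value = P(Z > 1.513) ≈ 0.0651; since p > α = 0.01, fail to reject H₀.

z = 1.5132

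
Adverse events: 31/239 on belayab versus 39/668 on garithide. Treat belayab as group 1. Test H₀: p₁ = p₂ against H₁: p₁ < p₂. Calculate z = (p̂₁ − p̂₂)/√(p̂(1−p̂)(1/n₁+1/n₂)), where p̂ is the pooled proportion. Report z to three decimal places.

p̂₁ = 31/239 ≈ 0.129707, p̂₂ = 39/668 ≈ 0.058383.
Pooled p̂ = (31+39)/(239+668) = 70/907 = 0.077178.
SE = √(0.0712211 × 0.00568111) = 0.020115.
z = (0.129707 − 0.058383)/0.020115 = 0.071324/0.020115 = 3.546.

z = 3.546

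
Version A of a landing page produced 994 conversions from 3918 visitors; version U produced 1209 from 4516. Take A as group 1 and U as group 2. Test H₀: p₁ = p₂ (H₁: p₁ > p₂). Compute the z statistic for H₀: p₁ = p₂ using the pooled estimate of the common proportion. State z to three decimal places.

p̂₁ = 994/3918 = 0.25370, p̂₂ = 1209/4516 = 0.26771.
Pooled p̂ = (994+1209)/(3918+4516) = 2203/8434 = 0.26120.
SE = √(p̂(1−p̂)(1/n₁+1/n₂)) = √(0.26120·0.73880·0.000476667) = √(9.19857e-05) = 0.00959.
z = (0.25370 − 0.26771)/0.00959 = -0.01401/0.00959 = -1.461.
p-value = P(Z > -1.461) ≈ 0.9280.

z = -1.461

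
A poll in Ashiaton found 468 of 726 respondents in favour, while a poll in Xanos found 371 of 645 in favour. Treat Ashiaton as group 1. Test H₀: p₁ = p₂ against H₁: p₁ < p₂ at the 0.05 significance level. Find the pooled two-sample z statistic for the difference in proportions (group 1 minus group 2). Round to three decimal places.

p̂₁ = 468/726 ≈ 0.64463, p̂₂ = 371/645 ≈ 0.57519.
Pooled p̂ = (468+371)/(726+645) = 839/1371 = 0.61196.
SE = √(p̂(1−p̂)(1/n₁+1/n₂)) = √(0.61196·0.38804·0.0029278) = √(0.000695248) = 0.02637.
z = (0.64463 − 0.57519)/0.02637 = 0.06944/0.02637 = 2.633.
p-value = P(Z < 2.633) ≈ 0.9958, so at α = 0.05 we fail to reject H₀.

z = 2.633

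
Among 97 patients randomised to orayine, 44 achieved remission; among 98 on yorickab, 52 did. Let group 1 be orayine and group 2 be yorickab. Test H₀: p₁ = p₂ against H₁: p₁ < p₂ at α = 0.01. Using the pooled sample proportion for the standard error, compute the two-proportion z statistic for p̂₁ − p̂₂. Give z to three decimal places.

z = -1.075

p̂₁ = 44/97 = 0.45361, p̂₂ = 52/98 = 0.53061.
Pooled p̂ = (44+52)/(97+98) = 96/195 = 0.49231.
SE = √(p̂(1−p̂)(1/n₁+1/n₂)) = √(0.49231·0.50769·0.0205134) = √(0.00512713) = 0.07160.
z = (0.45361 − 0.53061)/0.07160 = -0.07700/0.07160 = -1.075.
p-value = P(Z < -1.075) ≈ 0.1411, so at α = 0.01 we fail to reject H₀.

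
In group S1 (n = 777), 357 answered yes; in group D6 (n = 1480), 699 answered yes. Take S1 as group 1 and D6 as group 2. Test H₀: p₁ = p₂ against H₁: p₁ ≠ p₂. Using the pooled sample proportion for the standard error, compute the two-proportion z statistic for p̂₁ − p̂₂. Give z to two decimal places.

p̂₁ = 357/777 ≈ 0.4595, p̂₂ = 699/1480 ≈ 0.4723.
Pooled p̂ = (357+699)/(777+1480) = 1056/2257 = 0.4679.
SE = √(p̂(1−p̂)(1/n₁+1/n₂)) = √(0.4679·0.5321·0.00196268) = √(0.000488644) = 0.0221.
z = (0.4595 − 0.4723)/0.0221 = -0.0128/0.0221 = -0.58.
p-value = 2·P(Z > 0.581) ≈ 0.5614.

z = -0.58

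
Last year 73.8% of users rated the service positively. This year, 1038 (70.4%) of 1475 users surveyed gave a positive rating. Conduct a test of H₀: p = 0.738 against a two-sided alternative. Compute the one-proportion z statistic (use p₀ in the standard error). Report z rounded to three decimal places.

p̂ = 1038/1475 ≈ 0.70373.
SE = √(p₀(1−p₀)/n) = √(0.19336/1475) = 0.01145.
z = (0.70373 − 0.738)/0.01145 = -0.03427/0.01145 = -2.993.

z = -2.993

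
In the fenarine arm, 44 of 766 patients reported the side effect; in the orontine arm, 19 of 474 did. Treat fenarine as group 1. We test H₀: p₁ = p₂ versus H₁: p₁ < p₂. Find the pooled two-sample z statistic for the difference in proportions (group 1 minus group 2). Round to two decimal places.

z = 1.35

p̂₁ = 44/766 ≈ 0.0574, p̂₂ = 19/474 ≈ 0.0401.
Pooled p̂ = (44+19)/(766+474) = 63/1240 = 0.0508.
SE = √(p̂(1−p̂)(1/n₁+1/n₂)) = √(0.0508·0.9492·0.00341519) = √(0.000164698) = 0.0128.
z = (0.0574 − 0.0401)/0.0128 = 0.0173/0.0128 = 1.35.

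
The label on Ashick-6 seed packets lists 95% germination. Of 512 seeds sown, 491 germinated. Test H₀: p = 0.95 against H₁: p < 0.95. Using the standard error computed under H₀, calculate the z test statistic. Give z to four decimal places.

z = 0.9328

p̂ = 491/512 = 0.9589844.
Under H₀, SE = √(0.95·0.05/512) = √(9.27734e-05) = 0.0096319.
z = (0.9589844 − 0.95)/0.0096319 = 0.0089844/0.0096319 = 0.9328.
p-value = P(Z < 0.933) ≈ 0.8245.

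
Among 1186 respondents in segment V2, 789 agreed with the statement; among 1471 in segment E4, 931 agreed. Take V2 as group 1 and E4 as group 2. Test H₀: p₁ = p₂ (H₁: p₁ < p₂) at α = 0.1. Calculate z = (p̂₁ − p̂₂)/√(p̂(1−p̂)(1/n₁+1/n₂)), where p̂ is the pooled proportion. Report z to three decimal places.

p̂₁ = 789/1186 = 0.66526, p̂₂ = 931/1471 = 0.63290.
Pooled p̂ = (789+931)/(1186+1471) = 1720/2657 = 0.64735.
SE = √(p̂(1−p̂)(1/n₁+1/n₂)) = √(0.64735·0.35265·0.00152298) = √(0.00034768) = 0.01865.
z = (0.66526 − 0.63290)/0.01865 = 0.03236/0.01865 = 1.735.
p-value = P(Z < 1.735) ≈ 0.9587, so at α = 0.1 we fail to reject H₀.

z = 1.735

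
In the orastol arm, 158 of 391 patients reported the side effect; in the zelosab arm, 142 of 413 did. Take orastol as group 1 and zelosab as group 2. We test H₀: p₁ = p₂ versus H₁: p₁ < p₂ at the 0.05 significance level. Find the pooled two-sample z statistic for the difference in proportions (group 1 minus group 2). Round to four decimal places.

z = 1.7660

p̂₁ = 158/391 ≈ 0.404092, p̂₂ = 142/413 ≈ 0.343826.
Pooled p̂ = (158+142)/(391+413) = 300/804 = 0.373134.
SE = √(0.233905 × 0.00497885) = 0.034126.
z = (0.404092 − 0.343826)/0.034126 = 0.060266/0.034126 = 1.7660.
p-value = P(Z < 1.766) ≈ 0.9613; since p > α = 0.05, fail to reject H₀.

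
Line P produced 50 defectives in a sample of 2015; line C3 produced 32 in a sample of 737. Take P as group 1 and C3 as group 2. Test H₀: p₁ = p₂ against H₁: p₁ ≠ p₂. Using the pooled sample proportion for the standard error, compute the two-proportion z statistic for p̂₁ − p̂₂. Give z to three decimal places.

p̂₁ = 50/2015 = 0.02481, p̂₂ = 32/737 = 0.04342.
Pooled p̂ = (50+32)/(2015+737) = 82/2752 = 0.02980.
SE = √(0.0289087 × 0.00185313) = 0.00732.
z = (0.02481 − 0.04342)/0.00732 = -0.01861/0.00732 = -2.542.
Two-sided p-value ≈ 2·Φ(−2.542) = 0.0110.

z = -2.542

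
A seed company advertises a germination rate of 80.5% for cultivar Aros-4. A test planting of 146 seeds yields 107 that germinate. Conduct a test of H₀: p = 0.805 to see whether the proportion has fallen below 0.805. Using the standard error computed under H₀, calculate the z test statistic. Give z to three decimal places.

p̂ = 107/146 = 0.732877.
SE = √(p₀(1−p₀)/n) = √(0.15697/146) = 0.032790.
z = (0.732877 − 0.805)/0.032790 = -0.072123/0.032790 = -2.200.

z = -2.200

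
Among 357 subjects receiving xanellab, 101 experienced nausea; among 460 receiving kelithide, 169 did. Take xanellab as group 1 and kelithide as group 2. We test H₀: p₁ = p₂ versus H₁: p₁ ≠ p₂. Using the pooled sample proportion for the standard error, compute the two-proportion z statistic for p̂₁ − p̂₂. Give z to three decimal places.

z = -2.546

p̂₁ = 101/357 ≈ 0.28291, p̂₂ = 169/460 ≈ 0.36739.
Pooled p̂ = (101+169)/(357+460) = 270/817 = 0.33048.
SE = √(p̂(1−p̂)(1/n₁+1/n₂)) = √(0.33048·0.66952·0.00497503) = √(0.00110079) = 0.03318.
z = (0.28291 − 0.36739)/0.03318 = -0.08448/0.03318 = -2.546.
Two-sided p-value ≈ 2·Φ(−2.546) = 0.0109.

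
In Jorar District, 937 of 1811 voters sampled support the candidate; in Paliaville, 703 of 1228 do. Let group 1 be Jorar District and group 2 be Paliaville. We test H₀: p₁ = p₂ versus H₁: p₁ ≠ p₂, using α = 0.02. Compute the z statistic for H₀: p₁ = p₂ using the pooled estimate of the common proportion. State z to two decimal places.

z = -2.99

p̂₁ = 937/1811 = 0.5174, p̂₂ = 703/1228 = 0.5725.
Pooled p̂ = (937+703)/(1811+1228) = 1640/3039 = 0.5397.
SE = √(0.248428 × 0.00136651) = 0.0184.
z = (0.5174 − 0.5725)/0.0184 = -0.0551/0.0184 = -2.99.
Two-sided p-value ≈ 2·Φ(−2.990) = 0.0028. With α = 0.02, reject H₀.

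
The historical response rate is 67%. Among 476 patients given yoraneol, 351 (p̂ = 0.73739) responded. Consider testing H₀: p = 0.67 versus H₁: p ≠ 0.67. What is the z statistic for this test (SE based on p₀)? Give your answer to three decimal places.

z = 3.127

p̂ = 351/476 = 0.73739.
Standard error under H₀: √(0.67×0.33/476) = 0.02155.
z = (0.73739 − 0.67)/0.02155 = 0.06739/0.02155 = 3.127.
Two-sided p-value ≈ 2·Φ(−3.127) = 0.0018.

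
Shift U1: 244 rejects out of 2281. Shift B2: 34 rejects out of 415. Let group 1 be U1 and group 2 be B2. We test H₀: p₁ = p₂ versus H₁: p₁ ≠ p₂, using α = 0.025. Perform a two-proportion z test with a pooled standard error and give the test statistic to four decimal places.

z = 1.5431

p̂₁ = 244/2281 = 0.106971, p̂₂ = 34/415 = 0.081928.
Pooled p̂ = (244+34)/(2281+415) = 278/2696 = 0.103116.
SE = √(0.0924829 × 0.00284804) = 0.016229.
z = (0.106971 − 0.081928)/0.016229 = 0.025043/0.016229 = 1.5431.
Two-sided p-value ≈ 2·Φ(−1.543) = 0.1228, so at α = 0.025 we fail to reject H₀.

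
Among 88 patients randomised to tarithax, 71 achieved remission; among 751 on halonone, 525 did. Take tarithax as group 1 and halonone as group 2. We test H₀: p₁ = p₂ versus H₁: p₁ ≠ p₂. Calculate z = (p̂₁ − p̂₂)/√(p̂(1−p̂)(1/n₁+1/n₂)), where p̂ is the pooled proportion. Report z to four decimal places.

z = 2.1083

p̂₁ = 71/88 ≈ 0.806818, p̂₂ = 525/751 ≈ 0.699068.
Pooled p̂ = (71+525)/(88+751) = 596/839 = 0.710369.
SE = √(0.205745 × 0.0126952) = 0.051107.
z = (0.806818 − 0.699068)/0.051107 = 0.107750/0.051107 = 2.1083.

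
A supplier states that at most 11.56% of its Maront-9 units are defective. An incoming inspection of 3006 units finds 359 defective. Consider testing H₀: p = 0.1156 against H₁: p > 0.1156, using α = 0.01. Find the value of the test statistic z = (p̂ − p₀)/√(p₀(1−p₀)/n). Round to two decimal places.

p̂ = 359/3006 ≈ 0.1194.
Under H₀, SE = √(0.1156·0.8844/3006) = √(3.40109e-05) = 0.0058.
z = (0.1194 − 0.1156)/0.0058 = 0.0038/0.0058 = 0.66.
p-value = P(Z > 0.656) ≈ 0.2558. With α = 0.01, fail to reject H₀.

z = 0.66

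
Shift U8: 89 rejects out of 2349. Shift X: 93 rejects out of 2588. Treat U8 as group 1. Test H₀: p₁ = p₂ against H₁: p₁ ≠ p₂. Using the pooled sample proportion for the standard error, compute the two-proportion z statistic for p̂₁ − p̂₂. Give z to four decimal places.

p̂₁ = 89/2349 = 0.0378885, p̂₂ = 93/2588 = 0.0359351.
Pooled p̂ = (89+93)/(2349+2588) = 182/4937 = 0.0368645.
SE = √(0.0355055 × 0.000812112) = 0.0053698.
z = (0.0378885 − 0.0359351)/0.0053698 = 0.0019534/0.0053698 = 0.3638.

z = 0.3638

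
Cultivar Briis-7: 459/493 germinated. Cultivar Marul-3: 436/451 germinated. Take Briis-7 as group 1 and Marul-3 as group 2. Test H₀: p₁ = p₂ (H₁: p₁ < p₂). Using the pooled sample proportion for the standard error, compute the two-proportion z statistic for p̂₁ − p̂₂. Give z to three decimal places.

z = -2.470

p̂₁ = 459/493 = 0.931034, p̂₂ = 436/451 = 0.966741.
Pooled p̂ = (459+436)/(493+451) = 895/944 = 0.948093.
SE = √(0.0492125 × 0.00424569) = 0.014455.
z = (0.931034 − 0.966741)/0.014455 = -0.035707/0.014455 = -2.470.
p-value = P(Z < -2.470) ≈ 0.0068.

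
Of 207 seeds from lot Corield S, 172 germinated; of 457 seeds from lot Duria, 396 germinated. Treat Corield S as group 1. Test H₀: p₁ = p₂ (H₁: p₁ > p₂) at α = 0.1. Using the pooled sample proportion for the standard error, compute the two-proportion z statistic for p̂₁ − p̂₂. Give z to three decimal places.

p̂₁ = 172/207 ≈ 0.83092, p̂₂ = 396/457 ≈ 0.86652.
Pooled p̂ = (172+396)/(207+457) = 568/664 = 0.85542.
SE = √(p̂(1−p̂)(1/n₁+1/n₂)) = √(0.85542·0.14458·0.0070191) = √(0.00086809) = 0.02946.
z = (0.83092 − 0.86652)/0.02946 = -0.03560/0.02946 = -1.208.
p-value = P(Z > -1.208) ≈ 0.8865, so at α = 0.1 we fail to reject H₀.

z = -1.208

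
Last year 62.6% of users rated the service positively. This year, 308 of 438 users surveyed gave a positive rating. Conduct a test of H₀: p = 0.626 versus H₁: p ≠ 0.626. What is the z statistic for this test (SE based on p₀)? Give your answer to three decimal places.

z = 3.339

p̂ = 308/438 ≈ 0.70320.
SE = √(p₀(1−p₀)/n) = √(0.23412/438) = 0.02312.
z = (0.70320 − 0.626)/0.02312 = 0.07720/0.02312 = 3.339.
p-value = 2·P(Z > 3.339) ≈ 0.0008.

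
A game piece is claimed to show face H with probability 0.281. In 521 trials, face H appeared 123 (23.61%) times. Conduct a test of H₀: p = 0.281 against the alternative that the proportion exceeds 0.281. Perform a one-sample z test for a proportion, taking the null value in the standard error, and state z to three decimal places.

p̂ = 123/521 = 0.23608.
Standard error under H₀: √(0.281×0.719/521) = 0.01969.
z = (0.23608 − 0.281)/0.01969 = -0.04492/0.01969 = -2.281.

z = -2.281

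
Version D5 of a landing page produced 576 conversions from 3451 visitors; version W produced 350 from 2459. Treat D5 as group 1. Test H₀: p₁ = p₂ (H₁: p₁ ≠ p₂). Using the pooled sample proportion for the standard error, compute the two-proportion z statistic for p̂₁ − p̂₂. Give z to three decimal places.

p̂₁ = 576/3451 = 0.166908, p̂₂ = 350/2459 = 0.142334.
Pooled p̂ = (576+350)/(3451+2459) = 926/5910 = 0.156684.
SE = √(0.132134 × 0.00069644) = 0.009593.
z = (0.166908 − 0.142334)/0.009593 = 0.024574/0.009593 = 2.562.
Two-sided p-value ≈ 2·Φ(−2.562) = 0.0104.

z = 2.562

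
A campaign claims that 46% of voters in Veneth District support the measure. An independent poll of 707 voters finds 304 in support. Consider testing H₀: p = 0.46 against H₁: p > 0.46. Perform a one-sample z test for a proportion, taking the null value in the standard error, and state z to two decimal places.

p̂ = 304/707 ≈ 0.4300.
SE = √(p₀(1−p₀)/n) = √(0.2484/707) = 0.0187.
z = (0.4300 − 0.46)/0.0187 = -0.0300/0.0187 = -1.60.
p-value = P(Z > -1.601) ≈ 0.9453.

z = -1.60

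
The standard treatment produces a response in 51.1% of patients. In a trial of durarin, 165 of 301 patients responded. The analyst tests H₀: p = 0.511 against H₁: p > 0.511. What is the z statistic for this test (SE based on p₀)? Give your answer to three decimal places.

p̂ = 165/301 ≈ 0.54817.
Under H₀, SE = √(0.511·0.489/301) = √(0.000830163) = 0.02881.
z = (0.54817 − 0.511)/0.02881 = 0.03717/0.02881 = 1.290.
p-value = P(Z > 1.290) ≈ 0.0985.

z = 1.290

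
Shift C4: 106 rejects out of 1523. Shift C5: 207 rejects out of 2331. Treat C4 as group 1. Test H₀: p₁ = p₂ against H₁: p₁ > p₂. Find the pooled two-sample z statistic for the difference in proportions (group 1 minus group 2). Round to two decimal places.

p̂₁ = 106/1523 = 0.0696, p̂₂ = 207/2331 = 0.0888.
Pooled p̂ = (106+207)/(1523+2331) = 313/3854 = 0.0812.
SE = √(p̂(1−p̂)(1/n₁+1/n₂)) = √(0.0812·0.9188·0.0010856) = √(8.10058e-05) = 0.0090.
z = (0.0696 − 0.0888)/0.0090 = -0.0192/0.0090 = -2.13.
p-value = P(Z > -2.134) ≈ 0.9836.

z = -2.13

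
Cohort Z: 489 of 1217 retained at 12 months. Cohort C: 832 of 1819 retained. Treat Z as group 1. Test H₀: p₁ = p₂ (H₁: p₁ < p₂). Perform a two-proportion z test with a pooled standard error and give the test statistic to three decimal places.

p̂₁ = 489/1217 ≈ 0.401808, p̂₂ = 832/1819 ≈ 0.457394.
Pooled p̂ = (489+832)/(1217+1819) = 1321/3036 = 0.435112.
SE = √(p̂(1−p̂)(1/n₁+1/n₂)) = √(0.435112·0.564888·0.00137145) = √(0.000337087) = 0.018360.
z = (0.401808 − 0.457394)/0.018360 = -0.055586/0.018360 = -3.028.
p-value = P(Z < -3.028) ≈ 0.0012.

z = -3.028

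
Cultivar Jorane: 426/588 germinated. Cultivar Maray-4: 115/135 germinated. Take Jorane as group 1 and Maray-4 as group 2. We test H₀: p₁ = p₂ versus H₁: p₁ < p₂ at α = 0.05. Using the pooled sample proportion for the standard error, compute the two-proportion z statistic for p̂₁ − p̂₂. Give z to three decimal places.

p̂₁ = 426/588 ≈ 0.72449, p̂₂ = 115/135 ≈ 0.85185.
Pooled p̂ = (426+115)/(588+135) = 541/723 = 0.74827.
SE = √(p̂(1−p̂)(1/n₁+1/n₂)) = √(0.74827·0.25173·0.00910809) = √(0.00171561) = 0.04142.
z = (0.72449 − 0.85185)/0.04142 = -0.12736/0.04142 = -3.075.
p-value = P(Z < -3.075) ≈ 0.0011; since p < α = 0.05, reject H₀.

z = -3.075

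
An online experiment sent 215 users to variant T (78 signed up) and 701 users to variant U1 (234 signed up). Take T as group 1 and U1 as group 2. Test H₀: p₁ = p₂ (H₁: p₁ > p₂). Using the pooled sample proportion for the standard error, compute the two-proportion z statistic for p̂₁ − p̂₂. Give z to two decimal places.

p̂₁ = 78/215 = 0.36279, p̂₂ = 234/701 = 0.33381.
Pooled p̂ = (78+234)/(215+701) = 312/916 = 0.34061.
SE = √(0.224595 × 0.0060777) = 0.03695.
z = (0.36279 − 0.33381)/0.03695 = 0.02898/0.03695 = 0.78.

z = 0.78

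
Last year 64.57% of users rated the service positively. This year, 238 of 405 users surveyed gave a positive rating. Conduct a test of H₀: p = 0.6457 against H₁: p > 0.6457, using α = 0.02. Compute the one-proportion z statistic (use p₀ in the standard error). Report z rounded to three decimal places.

p̂ = 238/405 ≈ 0.58765.
Standard error under H₀: √(0.6457×0.3543/405) = 0.02377.
z = (0.58765 − 0.6457)/0.02377 = -0.05805/0.02377 = -2.442.
p-value = P(Z > -2.442) ≈ 0.9927, so at α = 0.02 we fail to reject H₀.

z = -2.442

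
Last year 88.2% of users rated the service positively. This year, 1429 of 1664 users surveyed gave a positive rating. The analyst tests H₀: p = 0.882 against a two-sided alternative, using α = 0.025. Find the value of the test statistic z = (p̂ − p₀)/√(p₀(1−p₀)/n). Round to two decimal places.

z = -2.94

p̂ = 1429/1664 = 0.8588.
Standard error under H₀: √(0.882×0.118/1664) = 0.0079.
z = (0.8588 − 0.882)/0.0079 = -0.0232/0.0079 = -2.94.
p-value = 2·P(Z > 2.937) ≈ 0.0033; since p < α = 0.025, reject H₀.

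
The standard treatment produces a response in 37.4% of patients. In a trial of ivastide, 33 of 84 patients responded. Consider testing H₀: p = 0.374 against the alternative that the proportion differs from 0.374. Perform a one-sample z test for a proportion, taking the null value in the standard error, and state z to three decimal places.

z = 0.357

p̂ = 33/84 = 0.39286.
Standard error under H₀: √(0.374×0.626/84) = 0.05279.
z = (0.39286 − 0.374)/0.05279 = 0.01886/0.05279 = 0.357.
p-value = 2·P(Z > 0.357) ≈ 0.7210.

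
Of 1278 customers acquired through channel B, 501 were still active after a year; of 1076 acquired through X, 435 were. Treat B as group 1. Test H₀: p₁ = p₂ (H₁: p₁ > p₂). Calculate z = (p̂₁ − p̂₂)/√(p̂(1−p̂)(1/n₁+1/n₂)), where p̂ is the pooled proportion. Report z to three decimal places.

p̂₁ = 501/1278 = 0.39202, p̂₂ = 435/1076 = 0.40428.
Pooled p̂ = (501+435)/(1278+1076) = 936/2354 = 0.39762.
SE = √(0.239519 × 0.00171184) = 0.02025.
z = (0.39202 − 0.40428)/0.02025 = -0.01226/0.02025 = -0.605.

z = -0.605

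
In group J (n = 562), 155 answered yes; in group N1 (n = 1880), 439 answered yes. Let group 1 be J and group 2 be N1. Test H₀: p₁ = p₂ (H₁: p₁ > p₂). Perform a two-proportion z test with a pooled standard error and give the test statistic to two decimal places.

z = 2.05

p̂₁ = 155/562 ≈ 0.2758, p̂₂ = 439/1880 ≈ 0.2335.
Pooled p̂ = (155+439)/(562+1880) = 594/2442 = 0.2432.
SE = √(p̂(1−p̂)(1/n₁+1/n₂)) = √(0.2432·0.7568·0.00231127) = √(0.00042545) = 0.0206.
z = (0.2758 − 0.2335)/0.0206 = 0.0423/0.0206 = 2.05.
p-value = P(Z > 2.050) ≈ 0.0202.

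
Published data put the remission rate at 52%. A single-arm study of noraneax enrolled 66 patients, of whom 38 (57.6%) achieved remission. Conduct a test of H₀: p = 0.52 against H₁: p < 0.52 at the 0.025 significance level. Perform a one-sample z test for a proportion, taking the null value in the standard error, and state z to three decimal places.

p̂ = 38/66 = 0.57576.
Standard error under H₀: √(0.52×0.48/66) = 0.06150.
z = (0.57576 − 0.52)/0.06150 = 0.05576/0.06150 = 0.907.
p-value = P(Z < 0.907) ≈ 0.8177. With α = 0.025, fail to reject H₀.

z = 0.907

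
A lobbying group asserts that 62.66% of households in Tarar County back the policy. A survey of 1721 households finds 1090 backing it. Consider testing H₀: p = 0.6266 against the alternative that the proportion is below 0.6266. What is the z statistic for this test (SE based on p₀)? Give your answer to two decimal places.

p̂ = 1090/1721 = 0.6334.
Standard error under H₀: √(0.6266×0.3734/1721) = 0.0117.
z = (0.6334 − 0.6266)/0.0117 = 0.0068/0.0117 = 0.58.

z = 0.58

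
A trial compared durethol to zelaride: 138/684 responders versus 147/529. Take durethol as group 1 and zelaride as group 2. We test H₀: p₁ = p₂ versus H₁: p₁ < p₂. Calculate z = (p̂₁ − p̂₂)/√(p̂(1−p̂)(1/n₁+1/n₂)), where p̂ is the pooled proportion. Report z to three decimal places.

z = -3.101

p̂₁ = 138/684 ≈ 0.20175, p̂₂ = 147/529 ≈ 0.27788.
Pooled p̂ = (138+147)/(684+529) = 285/1213 = 0.23495.
SE = √(0.179751 × 0.00335235) = 0.02455.
z = (0.20175 − 0.27788)/0.02455 = -0.07613/0.02455 = -3.101.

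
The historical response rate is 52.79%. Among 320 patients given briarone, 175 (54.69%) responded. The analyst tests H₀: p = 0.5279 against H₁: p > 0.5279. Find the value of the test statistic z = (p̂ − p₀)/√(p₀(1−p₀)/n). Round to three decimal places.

z = 0.680

p̂ = 175/320 = 0.54688.
Standard error under H₀: √(0.5279×0.4721/320) = 0.02791.
z = (0.54688 − 0.5279)/0.02791 = 0.01898/0.02791 = 0.680.
p-value = P(Z > 0.680) ≈ 0.2483.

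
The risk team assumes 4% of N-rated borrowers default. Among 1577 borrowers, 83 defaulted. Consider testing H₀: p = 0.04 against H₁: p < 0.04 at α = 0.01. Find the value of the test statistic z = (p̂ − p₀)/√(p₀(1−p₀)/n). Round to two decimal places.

z = 2.56

p̂ = 83/1577 ≈ 0.05263.
Standard error under H₀: √(0.04×0.96/1577) = 0.00493.
z = (0.05263 − 0.04)/0.00493 = 0.01263/0.00493 = 2.56.
p-value = P(Z < 2.560) ≈ 0.9948; since p > α = 0.01, fail to reject H₀.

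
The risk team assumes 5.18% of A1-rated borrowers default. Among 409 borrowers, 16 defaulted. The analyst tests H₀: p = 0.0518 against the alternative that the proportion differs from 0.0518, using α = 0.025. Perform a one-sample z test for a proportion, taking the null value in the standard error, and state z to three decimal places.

p̂ = 16/409 = 0.03912.
SE = √(p₀(1−p₀)/n) = √(0.049117/409) = 0.01096.
z = (0.03912 − 0.0518)/0.01096 = -0.01268/0.01096 = -1.157.
Two-sided p-value ≈ 2·Φ(−1.157) = 0.2472; since p > α = 0.025, fail to reject H₀.

z = -1.157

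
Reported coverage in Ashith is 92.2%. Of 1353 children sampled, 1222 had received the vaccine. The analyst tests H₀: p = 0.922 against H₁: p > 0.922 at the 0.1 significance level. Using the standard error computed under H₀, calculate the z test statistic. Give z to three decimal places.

z = -2.582

p̂ = 1222/1353 ≈ 0.90318.
Under H₀, SE = √(0.922·0.078/1353) = √(5.3153e-05) = 0.00729.
z = (0.90318 − 0.922)/0.00729 = -0.01882/0.00729 = -2.582.
p-value = P(Z > -2.582) ≈ 0.9951; since p > α = 0.1, fail to reject H₀.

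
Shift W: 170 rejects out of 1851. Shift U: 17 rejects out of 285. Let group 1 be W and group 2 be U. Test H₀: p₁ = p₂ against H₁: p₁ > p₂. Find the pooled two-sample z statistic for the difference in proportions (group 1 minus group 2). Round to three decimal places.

z = 1.790

p̂₁ = 170/1851 = 0.09184, p̂₂ = 17/285 = 0.05965.
Pooled p̂ = (170+17)/(1851+285) = 187/2136 = 0.08755.
SE = √(p̂(1−p̂)(1/n₁+1/n₂)) = √(0.08755·0.91245·0.00404902) = √(0.000323445) = 0.01798.
z = (0.09184 − 0.05965)/0.01798 = 0.03219/0.01798 = 1.790.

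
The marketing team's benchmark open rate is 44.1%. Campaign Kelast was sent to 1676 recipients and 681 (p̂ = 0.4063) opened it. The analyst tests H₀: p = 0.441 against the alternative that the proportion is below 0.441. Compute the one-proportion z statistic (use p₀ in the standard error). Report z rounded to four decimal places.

z = -2.8591

p̂ = 681/1676 = 0.406325.
Under H₀, SE = √(0.441·0.559/1676) = √(0.000147088) = 0.012128.
z = (0.406325 − 0.441)/0.012128 = -0.034675/0.012128 = -2.8591.
p-value = P(Z < -2.859) ≈ 0.0021.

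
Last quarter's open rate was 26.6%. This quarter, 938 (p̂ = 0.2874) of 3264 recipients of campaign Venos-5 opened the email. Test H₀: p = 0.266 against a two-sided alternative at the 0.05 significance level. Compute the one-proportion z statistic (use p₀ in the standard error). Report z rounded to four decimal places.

z = 2.7640

p̂ = 938/3264 ≈ 0.287377.
Standard error under H₀: √(0.266×0.734/3264) = 0.007734.
z = (0.287377 − 0.266)/0.007734 = 0.021377/0.007734 = 2.7640.
Two-sided p-value ≈ 2·Φ(−2.764) = 0.0057; since p < α = 0.05, reject H₀.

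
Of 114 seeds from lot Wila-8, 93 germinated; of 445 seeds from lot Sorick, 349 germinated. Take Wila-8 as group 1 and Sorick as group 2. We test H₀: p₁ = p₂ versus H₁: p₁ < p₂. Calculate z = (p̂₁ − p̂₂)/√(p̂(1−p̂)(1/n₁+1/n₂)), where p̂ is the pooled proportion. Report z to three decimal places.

p̂₁ = 93/114 ≈ 0.81579, p̂₂ = 349/445 ≈ 0.78427.
Pooled p̂ = (93+349)/(114+445) = 442/559 = 0.79070.
SE = √(p̂(1−p̂)(1/n₁+1/n₂)) = √(0.79070·0.20930·0.0110191) = √(0.00182361) = 0.04270.
z = (0.81579 − 0.78427)/0.04270 = 0.03152/0.04270 = 0.738.
p-value = P(Z < 0.738) ≈ 0.7698.

z = 0.738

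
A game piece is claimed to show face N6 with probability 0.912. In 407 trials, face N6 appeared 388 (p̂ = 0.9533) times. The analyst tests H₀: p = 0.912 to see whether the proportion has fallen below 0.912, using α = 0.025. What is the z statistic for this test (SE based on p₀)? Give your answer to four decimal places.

z = 2.9423

p̂ = 388/407 = 0.9533170.
Standard error under H₀: √(0.912×0.088/407) = 0.0140424.
z = (0.9533170 − 0.912)/0.0140424 = 0.0413170/0.0140424 = 2.9423.
p-value = P(Z < 2.942) ≈ 0.9984. With α = 0.025, fail to reject H₀.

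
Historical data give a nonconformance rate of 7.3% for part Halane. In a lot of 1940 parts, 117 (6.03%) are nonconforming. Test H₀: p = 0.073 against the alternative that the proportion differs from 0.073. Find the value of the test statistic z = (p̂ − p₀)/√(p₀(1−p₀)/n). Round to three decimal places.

p̂ = 117/1940 = 0.060309.
Standard error under H₀: √(0.073×0.927/1940) = 0.005906.
z = (0.060309 − 0.073)/0.005906 = -0.012691/0.005906 = -2.149.
Two-sided p-value ≈ 2·Φ(−2.149) = 0.0317.

z = -2.149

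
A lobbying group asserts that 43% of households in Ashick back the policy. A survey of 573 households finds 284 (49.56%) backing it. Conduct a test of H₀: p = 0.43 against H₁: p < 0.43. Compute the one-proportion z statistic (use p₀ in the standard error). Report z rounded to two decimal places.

z = 3.17

p̂ = 284/573 ≈ 0.4956.
SE = √(p₀(1−p₀)/n) = √(0.2451/573) = 0.0207.
z = (0.4956 − 0.43)/0.0207 = 0.0656/0.0207 = 3.17.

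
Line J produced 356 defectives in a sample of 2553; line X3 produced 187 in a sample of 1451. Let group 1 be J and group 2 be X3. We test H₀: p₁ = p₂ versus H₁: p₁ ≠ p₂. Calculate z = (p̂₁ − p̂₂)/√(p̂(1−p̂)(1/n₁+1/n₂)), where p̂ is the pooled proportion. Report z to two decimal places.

p̂₁ = 356/2553 = 0.13944, p̂₂ = 187/1451 = 0.12888.
Pooled p̂ = (356+187)/(2553+1451) = 543/4004 = 0.13561.
SE = √(0.117223 × 0.00108088) = 0.01126.
z = (0.13944 − 0.12888)/0.01126 = 0.01056/0.01126 = 0.94.

z = 0.94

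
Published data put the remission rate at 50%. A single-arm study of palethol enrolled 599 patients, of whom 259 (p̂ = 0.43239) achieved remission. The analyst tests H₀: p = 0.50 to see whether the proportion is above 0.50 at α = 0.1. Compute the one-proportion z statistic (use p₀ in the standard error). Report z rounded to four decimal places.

z = -3.3096

p̂ = 259/599 ≈ 0.4323873.
Under H₀, SE = √(0.5·0.5/599) = √(0.000417362) = 0.0204294.
z = (0.4323873 − 0.5)/0.0204294 = -0.0676127/0.0204294 = -3.3096.
p-value = P(Z > -3.310) ≈ 0.9995, so at α = 0.1 we fail to reject H₀.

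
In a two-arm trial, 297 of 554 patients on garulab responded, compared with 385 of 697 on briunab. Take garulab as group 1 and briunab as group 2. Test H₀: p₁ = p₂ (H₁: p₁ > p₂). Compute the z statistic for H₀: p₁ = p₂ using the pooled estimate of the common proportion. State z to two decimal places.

p̂₁ = 297/554 ≈ 0.53610, p̂₂ = 385/697 ≈ 0.55237.
Pooled p̂ = (297+385)/(554+697) = 682/1251 = 0.54516.
SE = √(p̂(1−p̂)(1/n₁+1/n₂)) = √(0.54516·0.45484·0.00323977) = √(0.000803335) = 0.02834.
z = (0.53610 − 0.55237)/0.02834 = -0.01627/0.02834 = -0.57.

z = -0.57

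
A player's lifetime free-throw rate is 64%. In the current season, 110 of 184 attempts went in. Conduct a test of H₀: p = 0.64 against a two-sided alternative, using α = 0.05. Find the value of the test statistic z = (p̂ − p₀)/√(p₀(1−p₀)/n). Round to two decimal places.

p̂ = 110/184 = 0.5978.
SE = √(p₀(1−p₀)/n) = √(0.2304/184) = 0.0354.
z = (0.5978 − 0.64)/0.0354 = -0.0422/0.0354 = -1.19.
Two-sided p-value ≈ 2·Φ(−1.192) = 0.2333; since p > α = 0.05, fail to reject H₀.

z = -1.19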